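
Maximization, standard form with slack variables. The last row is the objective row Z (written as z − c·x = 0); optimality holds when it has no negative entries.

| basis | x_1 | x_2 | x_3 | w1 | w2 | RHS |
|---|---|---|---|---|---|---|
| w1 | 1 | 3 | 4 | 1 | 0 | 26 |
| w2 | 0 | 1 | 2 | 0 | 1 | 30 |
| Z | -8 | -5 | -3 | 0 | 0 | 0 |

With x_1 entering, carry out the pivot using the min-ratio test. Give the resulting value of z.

208

Ratio test on column x_1 — row 1: 26/1 = 26; row 2: entry 0 ≤ 0. Minimum is 26 at row 1 (w1 leaves); pivot element 1.
Pivot on row 1; the Z-row RHS becomes 0 − (-8)·26 = 208.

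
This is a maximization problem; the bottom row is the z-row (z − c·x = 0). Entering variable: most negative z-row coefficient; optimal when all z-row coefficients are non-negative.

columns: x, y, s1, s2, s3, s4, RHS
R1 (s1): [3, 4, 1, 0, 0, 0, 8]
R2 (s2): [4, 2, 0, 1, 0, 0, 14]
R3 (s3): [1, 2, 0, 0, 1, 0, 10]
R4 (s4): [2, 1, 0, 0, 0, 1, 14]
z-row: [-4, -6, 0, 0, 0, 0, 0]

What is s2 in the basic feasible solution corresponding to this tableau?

s2 is basic (row 2); its value is the RHS of that row, 14.

14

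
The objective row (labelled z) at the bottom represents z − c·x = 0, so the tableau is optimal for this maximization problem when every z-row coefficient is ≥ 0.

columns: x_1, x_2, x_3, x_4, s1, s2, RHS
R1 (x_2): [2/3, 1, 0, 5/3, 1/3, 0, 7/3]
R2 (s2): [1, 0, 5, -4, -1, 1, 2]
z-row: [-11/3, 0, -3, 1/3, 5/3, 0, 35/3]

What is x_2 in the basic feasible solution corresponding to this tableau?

7/3

x_2 is basic (row 1); its value is the RHS of that row, 7/3.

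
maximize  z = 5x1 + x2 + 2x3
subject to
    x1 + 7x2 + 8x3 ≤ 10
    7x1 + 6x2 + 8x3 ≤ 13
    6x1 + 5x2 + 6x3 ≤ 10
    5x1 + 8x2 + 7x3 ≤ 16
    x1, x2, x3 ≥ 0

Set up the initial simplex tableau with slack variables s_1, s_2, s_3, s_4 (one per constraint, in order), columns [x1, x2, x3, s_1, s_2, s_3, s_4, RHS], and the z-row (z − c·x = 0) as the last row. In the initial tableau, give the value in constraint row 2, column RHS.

13

The RHS of constraint 2 is b_2 = 13.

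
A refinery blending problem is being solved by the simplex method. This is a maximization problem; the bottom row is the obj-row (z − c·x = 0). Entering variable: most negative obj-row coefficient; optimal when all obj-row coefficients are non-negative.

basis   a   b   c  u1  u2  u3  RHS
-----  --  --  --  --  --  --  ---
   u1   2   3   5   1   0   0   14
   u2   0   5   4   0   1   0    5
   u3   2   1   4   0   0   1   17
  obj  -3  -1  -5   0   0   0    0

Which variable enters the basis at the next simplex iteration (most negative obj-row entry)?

c

Negative obj-row entries: a: -3, b: -1, c: -5.
The most negative is -5 in column c, so c enters.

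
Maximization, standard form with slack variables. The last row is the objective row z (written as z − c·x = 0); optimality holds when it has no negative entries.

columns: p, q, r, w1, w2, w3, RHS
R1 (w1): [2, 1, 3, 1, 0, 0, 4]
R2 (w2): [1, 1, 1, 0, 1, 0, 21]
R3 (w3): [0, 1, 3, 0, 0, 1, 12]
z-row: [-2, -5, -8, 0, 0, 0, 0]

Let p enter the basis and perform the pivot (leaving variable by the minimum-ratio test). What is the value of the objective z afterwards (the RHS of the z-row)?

Ratio test on column p — row 1: 4/2 = 2; row 2: 21/1 = 21; row 3: entry 0 ≤ 0. Minimum is 2 at row 1 (w1 leaves); pivot element 2.
Pivot on row 1; the z-row RHS becomes 0 − (-2)·2 = 4.

4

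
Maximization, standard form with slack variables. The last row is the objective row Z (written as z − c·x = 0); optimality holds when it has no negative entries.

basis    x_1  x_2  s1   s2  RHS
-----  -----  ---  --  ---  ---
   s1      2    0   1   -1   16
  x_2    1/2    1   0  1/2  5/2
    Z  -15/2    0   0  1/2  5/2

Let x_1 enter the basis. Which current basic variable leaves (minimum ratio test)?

x_2

Column x_1 entries and ratios — s1: 16/2 = 8; x_2: (5/2)/(1/2) = 5.
Smallest ratio is 5 in the row of x_2, so x_2 leaves.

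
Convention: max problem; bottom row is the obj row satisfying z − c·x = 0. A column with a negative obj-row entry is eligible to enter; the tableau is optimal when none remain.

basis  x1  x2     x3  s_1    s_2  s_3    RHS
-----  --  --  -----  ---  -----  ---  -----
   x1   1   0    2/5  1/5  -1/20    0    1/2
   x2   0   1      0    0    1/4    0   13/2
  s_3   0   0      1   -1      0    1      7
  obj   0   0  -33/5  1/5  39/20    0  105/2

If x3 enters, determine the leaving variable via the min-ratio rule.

Column x3 entries and ratios — x1: (1/2)/(2/5) = 5/4; x2: 0 ≤ 0, skip; s_3: 7/1 = 7.
Smallest ratio is 5/4 in the row of x1, so x1 leaves.

x1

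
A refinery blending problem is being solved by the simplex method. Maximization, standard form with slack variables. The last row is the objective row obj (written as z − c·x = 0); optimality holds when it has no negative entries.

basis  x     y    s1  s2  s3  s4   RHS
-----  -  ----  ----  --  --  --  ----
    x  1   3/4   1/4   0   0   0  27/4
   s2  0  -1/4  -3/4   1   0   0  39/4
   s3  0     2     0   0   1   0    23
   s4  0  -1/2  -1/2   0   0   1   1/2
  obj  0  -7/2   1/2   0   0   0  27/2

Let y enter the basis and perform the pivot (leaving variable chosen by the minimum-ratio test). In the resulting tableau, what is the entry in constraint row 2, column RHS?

12

Ratio test on column y — row 1: (27/4)/(3/4) = 9; row 2: entry -1/4 ≤ 0; row 3: 23/2 = 23/2; row 4: entry -1/2 ≤ 0. Minimum is 9 at row 1 (x leaves); pivot element 3/4.
Divide row 1 by 3/4; eliminate column y from the other rows.
Row 2 update in column RHS: 39/4 − (-1/4)·9 = 12.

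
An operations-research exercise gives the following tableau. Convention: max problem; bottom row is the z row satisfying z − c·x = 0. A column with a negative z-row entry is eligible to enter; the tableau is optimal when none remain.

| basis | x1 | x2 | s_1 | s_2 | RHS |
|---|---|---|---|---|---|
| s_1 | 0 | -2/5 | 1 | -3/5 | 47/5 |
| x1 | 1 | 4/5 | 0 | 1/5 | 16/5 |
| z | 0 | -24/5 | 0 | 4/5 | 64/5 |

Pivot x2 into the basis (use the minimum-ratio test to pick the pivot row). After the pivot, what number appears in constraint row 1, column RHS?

Ratio test on column x2 — row 1: entry -2/5 ≤ 0; row 2: (16/5)/(4/5) = 4. Minimum is 4 at row 2 (x1 leaves); pivot element 4/5.
Divide row 2 by 4/5; eliminate column x2 from the other rows.
Row 1 update in column RHS: 47/5 − (-2/5)·4 = 11.

11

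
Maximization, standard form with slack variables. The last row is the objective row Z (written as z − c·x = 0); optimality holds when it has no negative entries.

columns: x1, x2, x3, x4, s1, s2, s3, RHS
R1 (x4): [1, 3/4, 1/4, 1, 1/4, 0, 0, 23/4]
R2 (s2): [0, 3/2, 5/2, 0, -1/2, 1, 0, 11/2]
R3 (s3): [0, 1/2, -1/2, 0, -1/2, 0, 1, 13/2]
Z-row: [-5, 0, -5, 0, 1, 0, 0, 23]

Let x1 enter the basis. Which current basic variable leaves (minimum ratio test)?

Column x1 entries and ratios — x4: (23/4)/1 = 23/4; s2: 0 ≤ 0, skip; s3: 0 ≤ 0, skip.
Smallest ratio is 23/4 in the row of x4, so x4 leaves.

x4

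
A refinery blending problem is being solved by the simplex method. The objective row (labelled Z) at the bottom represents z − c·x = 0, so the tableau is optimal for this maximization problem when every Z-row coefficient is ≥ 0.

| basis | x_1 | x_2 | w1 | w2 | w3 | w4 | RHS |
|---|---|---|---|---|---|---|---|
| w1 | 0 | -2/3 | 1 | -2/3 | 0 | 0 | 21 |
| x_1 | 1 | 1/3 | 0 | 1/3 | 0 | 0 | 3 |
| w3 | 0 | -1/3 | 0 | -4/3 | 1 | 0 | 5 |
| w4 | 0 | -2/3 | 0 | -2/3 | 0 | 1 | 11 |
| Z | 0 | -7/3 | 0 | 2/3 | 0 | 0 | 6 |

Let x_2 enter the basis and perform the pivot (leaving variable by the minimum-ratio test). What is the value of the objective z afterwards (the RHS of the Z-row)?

Ratio test on column x_2 — row 1: entry -2/3 ≤ 0; row 2: 3/(1/3) = 9; row 3: entry -1/3 ≤ 0; row 4: entry -2/3 ≤ 0. Minimum is 9 at row 2 (x_1 leaves); pivot element 1/3.
Pivot on row 2; the Z-row RHS becomes 6 − (-7/3)·9 = 27.

27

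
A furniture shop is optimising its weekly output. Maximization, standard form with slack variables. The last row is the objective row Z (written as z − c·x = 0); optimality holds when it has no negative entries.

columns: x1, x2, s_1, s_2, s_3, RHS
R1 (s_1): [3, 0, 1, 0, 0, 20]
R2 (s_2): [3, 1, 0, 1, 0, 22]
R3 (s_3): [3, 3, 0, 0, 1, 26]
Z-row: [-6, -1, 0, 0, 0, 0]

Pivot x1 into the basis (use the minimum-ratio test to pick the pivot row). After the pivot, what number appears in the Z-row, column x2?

Ratio test on column x1 — row 1: 20/3 = 20/3; row 2: 22/3 = 22/3; row 3: 26/3 = 26/3. Minimum is 20/3 at row 1 (s_1 leaves); pivot element 3.
Divide row 1 by 3; eliminate column x1 from the other rows.
Z-row update in column x2: -1 − (-6)·0 = -1.

-1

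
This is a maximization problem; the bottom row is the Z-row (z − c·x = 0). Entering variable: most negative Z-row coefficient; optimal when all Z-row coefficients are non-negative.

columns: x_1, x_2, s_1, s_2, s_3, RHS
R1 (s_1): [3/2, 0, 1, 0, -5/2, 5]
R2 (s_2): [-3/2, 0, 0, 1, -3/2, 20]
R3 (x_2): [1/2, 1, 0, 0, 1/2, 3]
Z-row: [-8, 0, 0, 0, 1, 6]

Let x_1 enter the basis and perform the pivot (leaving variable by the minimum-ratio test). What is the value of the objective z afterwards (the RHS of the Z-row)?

98/3

Ratio test on column x_1 — row 1: 5/(3/2) = 10/3; row 2: entry -3/2 ≤ 0; row 3: 3/(1/2) = 6. Minimum is 10/3 at row 1 (s_1 leaves); pivot element 3/2.
Pivot on row 1; the Z-row RHS becomes 6 − (-8)·(10/3) = 98/3.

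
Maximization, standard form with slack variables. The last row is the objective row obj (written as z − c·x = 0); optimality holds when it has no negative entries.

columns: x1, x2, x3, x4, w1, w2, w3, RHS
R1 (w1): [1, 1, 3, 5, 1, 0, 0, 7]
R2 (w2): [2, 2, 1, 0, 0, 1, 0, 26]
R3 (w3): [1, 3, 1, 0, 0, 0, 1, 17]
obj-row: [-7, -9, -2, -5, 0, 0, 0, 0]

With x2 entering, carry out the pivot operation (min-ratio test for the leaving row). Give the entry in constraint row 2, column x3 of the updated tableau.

1/3

Ratio test on column x2 — row 1: 7/1 = 7; row 2: 26/2 = 13; row 3: 17/3 = 17/3. Minimum is 17/3 at row 3 (w3 leaves); pivot element 3.
Divide row 3 by 3; eliminate column x2 from the other rows.
Row 2 update in column x3: 1 − 2·(1/3) = 1/3.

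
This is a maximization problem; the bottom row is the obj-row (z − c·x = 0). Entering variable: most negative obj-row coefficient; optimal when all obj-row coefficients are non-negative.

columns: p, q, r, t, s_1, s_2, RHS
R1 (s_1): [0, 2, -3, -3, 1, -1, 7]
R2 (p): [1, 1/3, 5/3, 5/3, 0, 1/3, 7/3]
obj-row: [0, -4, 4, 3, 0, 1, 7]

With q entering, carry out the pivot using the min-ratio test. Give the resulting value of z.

Ratio test on column q — row 1: 7/2 = 7/2; row 2: (7/3)/(1/3) = 7. Minimum is 7/2 at row 1 (s_1 leaves); pivot element 2.
Pivot on row 1; the obj-row RHS becomes 7 − (-4)·(7/2) = 21.

21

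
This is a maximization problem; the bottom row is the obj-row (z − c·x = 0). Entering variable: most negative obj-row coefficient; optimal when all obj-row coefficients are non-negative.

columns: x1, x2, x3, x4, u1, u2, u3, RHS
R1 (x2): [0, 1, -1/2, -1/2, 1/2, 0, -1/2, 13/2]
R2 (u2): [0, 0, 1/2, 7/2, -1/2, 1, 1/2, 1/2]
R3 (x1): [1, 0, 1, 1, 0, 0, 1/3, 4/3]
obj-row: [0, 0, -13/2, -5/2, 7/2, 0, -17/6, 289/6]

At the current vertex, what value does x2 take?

x2 is basic (row 1); its value is the RHS of that row, 13/2.

13/2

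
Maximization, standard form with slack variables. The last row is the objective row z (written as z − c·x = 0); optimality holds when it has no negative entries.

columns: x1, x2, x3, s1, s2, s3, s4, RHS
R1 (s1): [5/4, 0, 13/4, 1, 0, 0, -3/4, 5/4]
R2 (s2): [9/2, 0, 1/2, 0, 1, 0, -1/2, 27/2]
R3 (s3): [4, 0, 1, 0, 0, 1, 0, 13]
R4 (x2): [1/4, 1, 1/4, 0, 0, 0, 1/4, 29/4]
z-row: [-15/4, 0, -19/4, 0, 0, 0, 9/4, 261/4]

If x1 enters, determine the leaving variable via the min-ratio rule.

s1

Column x1 entries and ratios — s1: (5/4)/(5/4) = 1; s2: (27/2)/(9/2) = 3; s3: 13/4 = 13/4; x2: (29/4)/(1/4) = 29.
Smallest ratio is 1 in the row of s1, so s1 leaves.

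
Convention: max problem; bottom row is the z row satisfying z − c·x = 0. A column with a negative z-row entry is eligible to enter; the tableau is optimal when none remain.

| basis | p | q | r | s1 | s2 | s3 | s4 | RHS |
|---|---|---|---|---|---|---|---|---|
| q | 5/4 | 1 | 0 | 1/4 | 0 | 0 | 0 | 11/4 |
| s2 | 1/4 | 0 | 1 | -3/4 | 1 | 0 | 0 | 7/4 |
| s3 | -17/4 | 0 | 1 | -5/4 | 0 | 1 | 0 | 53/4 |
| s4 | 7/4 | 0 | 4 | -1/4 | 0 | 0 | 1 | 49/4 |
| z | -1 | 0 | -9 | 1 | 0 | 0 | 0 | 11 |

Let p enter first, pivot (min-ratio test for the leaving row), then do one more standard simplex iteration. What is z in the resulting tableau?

Ratio test on column p — row 1: (11/4)/(5/4) = 11/5; row 2: (7/4)/(1/4) = 7; row 3: entry -17/4 ≤ 0; row 4: (49/4)/(7/4) = 7. Minimum is 11/5 at row 1 (q leaves); pivot element 5/4.
Pivot on row 1; the z-row RHS becomes 11 − (-1)·(11/5) = 66/5.
Next entering variable (most negative z-row entry -9): r.
Ratio test on column r — row 1: entry 0 ≤ 0; row 2: (6/5)/1 = 6/5; row 3: (113/5)/1 = 113/5; row 4: (42/5)/4 = 21/10. Minimum is 6/5 at row 2 (s2 leaves); pivot element 1.
After the second pivot the z-row RHS is 66/5 − (-9)·(6/5) = 24.

24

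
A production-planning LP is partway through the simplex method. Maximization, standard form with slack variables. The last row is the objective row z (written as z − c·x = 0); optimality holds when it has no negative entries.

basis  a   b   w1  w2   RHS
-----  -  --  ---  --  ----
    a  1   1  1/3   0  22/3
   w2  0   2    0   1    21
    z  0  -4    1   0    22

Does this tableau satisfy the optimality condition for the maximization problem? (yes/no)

no

The z-row has a negative entry -4 in column b, so it is not optimal.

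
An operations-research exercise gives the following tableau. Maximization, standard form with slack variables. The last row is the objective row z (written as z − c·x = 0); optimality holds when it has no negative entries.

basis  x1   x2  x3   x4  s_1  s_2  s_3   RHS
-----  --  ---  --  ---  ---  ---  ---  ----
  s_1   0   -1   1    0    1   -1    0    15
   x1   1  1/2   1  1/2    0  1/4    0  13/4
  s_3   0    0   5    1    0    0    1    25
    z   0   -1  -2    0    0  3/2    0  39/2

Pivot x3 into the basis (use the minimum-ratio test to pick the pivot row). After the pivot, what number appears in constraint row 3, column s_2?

Ratio test on column x3 — row 1: 15/1 = 15; row 2: (13/4)/1 = 13/4; row 3: 25/5 = 5. Minimum is 13/4 at row 2 (x1 leaves); pivot element 1.
Divide row 2 by 1; eliminate column x3 from the other rows.
Row 3 update in column s_2: 0 − 5·(1/4) = -5/4.

-5/4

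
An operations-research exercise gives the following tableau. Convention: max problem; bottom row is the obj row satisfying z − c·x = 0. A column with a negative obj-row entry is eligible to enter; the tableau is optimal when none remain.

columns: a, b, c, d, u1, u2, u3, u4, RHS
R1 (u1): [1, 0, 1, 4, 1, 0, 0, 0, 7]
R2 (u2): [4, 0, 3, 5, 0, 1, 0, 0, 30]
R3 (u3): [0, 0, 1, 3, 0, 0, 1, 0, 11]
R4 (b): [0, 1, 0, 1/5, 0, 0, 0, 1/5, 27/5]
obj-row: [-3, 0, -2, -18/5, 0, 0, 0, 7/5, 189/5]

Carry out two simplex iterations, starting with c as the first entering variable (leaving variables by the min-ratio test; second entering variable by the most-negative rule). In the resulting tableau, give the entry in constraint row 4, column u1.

Ratio test on column c — row 1: 7/1 = 7; row 2: 30/3 = 10; row 3: 11/1 = 11; row 4: entry 0 ≤ 0. Minimum is 7 at row 1 (u1 leaves); pivot element 1.
Divide row 1 by 1; eliminate column c from the other rows.
Second iteration: most negative obj-row entry is -1 in column a, so a enters.
Ratio test on column a — row 1: 7/1 = 7; row 2: 9/1 = 9; row 3: entry -1 ≤ 0; row 4: entry 0 ≤ 0. Minimum is 7 at row 1 (c leaves); pivot element 1.
Divide row 1 by 1; eliminate column a from the other rows.
After both pivots, the entry at constraint row 4, column u1 is 0.

0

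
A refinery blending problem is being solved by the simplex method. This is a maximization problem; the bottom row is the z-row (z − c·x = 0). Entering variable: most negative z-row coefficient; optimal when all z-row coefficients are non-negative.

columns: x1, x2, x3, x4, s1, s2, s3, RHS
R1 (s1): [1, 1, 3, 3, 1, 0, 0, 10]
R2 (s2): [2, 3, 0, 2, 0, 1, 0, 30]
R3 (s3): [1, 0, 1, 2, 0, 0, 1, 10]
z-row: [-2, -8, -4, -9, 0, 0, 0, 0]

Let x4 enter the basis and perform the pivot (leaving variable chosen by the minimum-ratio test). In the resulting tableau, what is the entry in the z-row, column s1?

3

Ratio test on column x4 — row 1: 10/3 = 10/3; row 2: 30/2 = 15; row 3: 10/2 = 5. Minimum is 10/3 at row 1 (s1 leaves); pivot element 3.
Divide row 1 by 3; eliminate column x4 from the other rows.
z-row update in column s1: 0 − (-9)·(1/3) = 3.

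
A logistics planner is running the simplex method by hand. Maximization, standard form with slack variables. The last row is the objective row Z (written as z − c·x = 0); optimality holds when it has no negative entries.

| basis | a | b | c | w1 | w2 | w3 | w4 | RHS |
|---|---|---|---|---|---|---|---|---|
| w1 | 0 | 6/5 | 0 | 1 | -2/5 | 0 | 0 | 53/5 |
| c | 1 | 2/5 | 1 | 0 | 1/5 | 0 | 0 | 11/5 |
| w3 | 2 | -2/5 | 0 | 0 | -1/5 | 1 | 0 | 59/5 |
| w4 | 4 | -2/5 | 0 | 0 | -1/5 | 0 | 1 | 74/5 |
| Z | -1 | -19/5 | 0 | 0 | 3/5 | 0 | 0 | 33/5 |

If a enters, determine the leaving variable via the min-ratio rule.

c

Column a entries and ratios — w1: 0 ≤ 0, skip; c: (11/5)/1 = 11/5; w3: (59/5)/2 = 59/10; w4: (74/5)/4 = 37/10.
Smallest ratio is 11/5 in the row of c, so c leaves.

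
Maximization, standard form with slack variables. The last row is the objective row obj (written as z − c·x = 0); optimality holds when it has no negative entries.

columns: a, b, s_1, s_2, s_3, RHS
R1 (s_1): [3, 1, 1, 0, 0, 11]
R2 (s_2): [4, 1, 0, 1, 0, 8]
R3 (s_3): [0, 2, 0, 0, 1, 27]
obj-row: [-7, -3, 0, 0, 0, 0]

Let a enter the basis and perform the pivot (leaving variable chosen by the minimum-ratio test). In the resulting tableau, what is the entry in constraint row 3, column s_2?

Ratio test on column a — row 1: 11/3 = 11/3; row 2: 8/4 = 2; row 3: entry 0 ≤ 0. Minimum is 2 at row 2 (s_2 leaves); pivot element 4.
Divide row 2 by 4; eliminate column a from the other rows.
Row 3 update in column s_2: 0 − 0·(1/4) = 0.

0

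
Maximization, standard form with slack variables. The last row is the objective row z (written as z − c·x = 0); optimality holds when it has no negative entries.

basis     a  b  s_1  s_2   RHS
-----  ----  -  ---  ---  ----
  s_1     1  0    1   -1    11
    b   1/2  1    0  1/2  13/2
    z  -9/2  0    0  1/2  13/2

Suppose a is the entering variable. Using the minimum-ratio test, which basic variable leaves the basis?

s_1

Column a entries and ratios — s_1: 11/1 = 11; b: (13/2)/(1/2) = 13.
Smallest ratio is 11 in the row of s_1, so s_1 leaves.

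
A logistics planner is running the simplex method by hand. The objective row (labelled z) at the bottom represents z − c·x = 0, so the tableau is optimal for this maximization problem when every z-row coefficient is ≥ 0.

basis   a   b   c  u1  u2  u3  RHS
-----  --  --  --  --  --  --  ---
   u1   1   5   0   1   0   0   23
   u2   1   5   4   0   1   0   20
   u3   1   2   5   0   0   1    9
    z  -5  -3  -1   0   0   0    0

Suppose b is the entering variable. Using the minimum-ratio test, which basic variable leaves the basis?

u2

Column b entries and ratios — u1: 23/5 = 23/5; u2: 20/5 = 4; u3: 9/2 = 9/2.
Smallest ratio is 4 in the row of u2, so u2 leaves.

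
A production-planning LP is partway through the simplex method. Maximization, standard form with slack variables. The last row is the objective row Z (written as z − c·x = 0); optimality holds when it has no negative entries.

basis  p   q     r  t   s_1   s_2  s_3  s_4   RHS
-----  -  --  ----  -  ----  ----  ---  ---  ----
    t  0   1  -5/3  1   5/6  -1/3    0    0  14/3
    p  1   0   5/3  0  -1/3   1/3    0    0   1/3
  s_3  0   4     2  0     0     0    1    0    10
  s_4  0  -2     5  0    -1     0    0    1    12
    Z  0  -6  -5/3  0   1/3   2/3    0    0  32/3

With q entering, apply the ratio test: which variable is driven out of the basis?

Column q entries and ratios — t: (14/3)/1 = 14/3; p: 0 ≤ 0, skip; s_3: 10/4 = 5/2; s_4: -2 ≤ 0, skip.
Smallest ratio is 5/2 in the row of s_3, so s_3 leaves.

s_3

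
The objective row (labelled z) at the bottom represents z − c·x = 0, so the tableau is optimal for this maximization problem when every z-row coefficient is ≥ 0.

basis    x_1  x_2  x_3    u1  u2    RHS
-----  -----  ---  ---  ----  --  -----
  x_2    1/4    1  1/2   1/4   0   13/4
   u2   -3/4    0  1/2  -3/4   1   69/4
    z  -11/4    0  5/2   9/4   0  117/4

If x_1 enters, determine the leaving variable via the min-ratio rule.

Column x_1 entries and ratios — x_2: (13/4)/(1/4) = 13; u2: -3/4 ≤ 0, skip.
Smallest ratio is 13 in the row of x_2, so x_2 leaves.

x_2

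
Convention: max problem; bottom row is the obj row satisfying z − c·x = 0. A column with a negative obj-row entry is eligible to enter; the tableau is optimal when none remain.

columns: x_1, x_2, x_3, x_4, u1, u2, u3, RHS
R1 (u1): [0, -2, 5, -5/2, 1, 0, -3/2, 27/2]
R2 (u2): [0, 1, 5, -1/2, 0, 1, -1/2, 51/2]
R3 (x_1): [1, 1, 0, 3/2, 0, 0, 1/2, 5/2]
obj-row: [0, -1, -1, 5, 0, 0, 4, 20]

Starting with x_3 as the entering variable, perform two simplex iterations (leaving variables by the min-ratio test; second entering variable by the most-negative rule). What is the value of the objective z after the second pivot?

131/5

Ratio test on column x_3 — row 1: (27/2)/5 = 27/10; row 2: (51/2)/5 = 51/10; row 3: entry 0 ≤ 0. Minimum is 27/10 at row 1 (u1 leaves); pivot element 5.
Pivot on row 1; the obj-row RHS becomes 20 − (-1)·(27/10) = 227/10.
Next entering variable (most negative obj-row entry -7/5): x_2.
Ratio test on column x_2 — row 1: entry -2/5 ≤ 0; row 2: 12/3 = 4; row 3: (5/2)/1 = 5/2. Minimum is 5/2 at row 3 (x_1 leaves); pivot element 1.
After the second pivot the obj-row RHS is 227/10 − (-7/5)·(5/2) = 131/5.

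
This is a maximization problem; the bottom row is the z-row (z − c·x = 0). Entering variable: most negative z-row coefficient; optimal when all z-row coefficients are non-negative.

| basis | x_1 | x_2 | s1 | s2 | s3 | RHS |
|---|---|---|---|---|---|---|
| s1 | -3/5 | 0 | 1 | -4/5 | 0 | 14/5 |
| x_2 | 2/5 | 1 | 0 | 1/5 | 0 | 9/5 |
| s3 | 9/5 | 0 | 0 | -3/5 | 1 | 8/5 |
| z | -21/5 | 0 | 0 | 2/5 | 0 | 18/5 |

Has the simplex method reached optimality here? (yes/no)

The z-row has a negative entry -21/5 in column x_1, so it is not optimal.

no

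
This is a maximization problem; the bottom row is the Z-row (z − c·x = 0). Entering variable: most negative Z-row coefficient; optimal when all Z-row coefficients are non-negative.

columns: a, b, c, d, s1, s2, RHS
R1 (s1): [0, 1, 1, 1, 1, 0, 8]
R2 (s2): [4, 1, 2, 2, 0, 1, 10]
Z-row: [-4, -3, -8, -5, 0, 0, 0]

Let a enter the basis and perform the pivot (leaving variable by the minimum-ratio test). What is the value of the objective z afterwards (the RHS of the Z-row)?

Ratio test on column a — row 1: entry 0 ≤ 0; row 2: 10/4 = 5/2. Minimum is 5/2 at row 2 (s2 leaves); pivot element 4.
Pivot on row 2; the Z-row RHS becomes 0 − (-4)·(5/2) = 10.

10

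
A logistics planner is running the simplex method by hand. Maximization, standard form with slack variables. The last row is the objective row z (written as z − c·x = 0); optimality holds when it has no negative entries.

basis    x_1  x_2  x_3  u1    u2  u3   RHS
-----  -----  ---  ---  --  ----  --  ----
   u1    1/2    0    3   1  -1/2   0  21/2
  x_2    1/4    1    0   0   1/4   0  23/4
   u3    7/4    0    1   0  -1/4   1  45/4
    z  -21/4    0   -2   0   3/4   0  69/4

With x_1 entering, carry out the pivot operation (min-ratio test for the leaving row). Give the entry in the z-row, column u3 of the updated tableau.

Ratio test on column x_1 — row 1: (21/2)/(1/2) = 21; row 2: (23/4)/(1/4) = 23; row 3: (45/4)/(7/4) = 45/7. Minimum is 45/7 at row 3 (u3 leaves); pivot element 7/4.
Divide row 3 by 7/4; eliminate column x_1 from the other rows.
z-row update in column u3: 0 − (-21/4)·(4/7) = 3.

3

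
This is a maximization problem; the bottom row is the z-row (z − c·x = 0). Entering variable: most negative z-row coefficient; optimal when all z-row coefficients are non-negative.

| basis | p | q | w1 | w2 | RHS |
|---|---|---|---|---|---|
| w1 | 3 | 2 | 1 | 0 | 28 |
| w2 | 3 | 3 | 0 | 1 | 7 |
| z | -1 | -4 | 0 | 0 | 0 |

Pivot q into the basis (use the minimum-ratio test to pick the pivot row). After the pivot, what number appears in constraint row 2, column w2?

Ratio test on column q — row 1: 28/2 = 14; row 2: 7/3 = 7/3. Minimum is 7/3 at row 2 (w2 leaves); pivot element 3.
Divide row 2 by 3; eliminate column q from the other rows.
In the new row 2, the w2 entry is the old entry divided by the pivot: 1/3 = 1/3.

1/3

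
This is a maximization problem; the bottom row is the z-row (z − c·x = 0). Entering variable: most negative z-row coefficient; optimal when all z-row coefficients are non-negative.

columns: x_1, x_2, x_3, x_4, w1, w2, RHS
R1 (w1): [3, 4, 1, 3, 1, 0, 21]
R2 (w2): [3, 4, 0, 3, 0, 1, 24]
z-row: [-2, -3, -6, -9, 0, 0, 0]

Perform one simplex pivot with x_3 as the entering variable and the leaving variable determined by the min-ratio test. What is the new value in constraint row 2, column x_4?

Ratio test on column x_3 — row 1: 21/1 = 21; row 2: entry 0 ≤ 0. Minimum is 21 at row 1 (w1 leaves); pivot element 1.
Divide row 1 by 1; eliminate column x_3 from the other rows.
Row 2 update in column x_4: 3 − 0·3 = 3.

3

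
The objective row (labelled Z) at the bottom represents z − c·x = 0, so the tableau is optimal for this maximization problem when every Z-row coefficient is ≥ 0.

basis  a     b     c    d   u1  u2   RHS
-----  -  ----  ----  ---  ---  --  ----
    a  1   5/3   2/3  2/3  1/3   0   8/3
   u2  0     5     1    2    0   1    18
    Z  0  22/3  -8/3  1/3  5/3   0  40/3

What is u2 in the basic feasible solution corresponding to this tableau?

u2 is basic (row 2); its value is the RHS of that row, 18.

18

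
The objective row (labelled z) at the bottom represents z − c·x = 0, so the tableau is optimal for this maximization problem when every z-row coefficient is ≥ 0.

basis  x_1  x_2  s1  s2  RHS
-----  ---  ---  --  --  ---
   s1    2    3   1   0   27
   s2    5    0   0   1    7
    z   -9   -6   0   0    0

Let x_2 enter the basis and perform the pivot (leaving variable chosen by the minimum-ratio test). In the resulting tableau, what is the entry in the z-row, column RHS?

Ratio test on column x_2 — row 1: 27/3 = 9; row 2: entry 0 ≤ 0. Minimum is 9 at row 1 (s1 leaves); pivot element 3.
Divide row 1 by 3; eliminate column x_2 from the other rows.
z-row update in column RHS: 0 − (-6)·9 = 54.

54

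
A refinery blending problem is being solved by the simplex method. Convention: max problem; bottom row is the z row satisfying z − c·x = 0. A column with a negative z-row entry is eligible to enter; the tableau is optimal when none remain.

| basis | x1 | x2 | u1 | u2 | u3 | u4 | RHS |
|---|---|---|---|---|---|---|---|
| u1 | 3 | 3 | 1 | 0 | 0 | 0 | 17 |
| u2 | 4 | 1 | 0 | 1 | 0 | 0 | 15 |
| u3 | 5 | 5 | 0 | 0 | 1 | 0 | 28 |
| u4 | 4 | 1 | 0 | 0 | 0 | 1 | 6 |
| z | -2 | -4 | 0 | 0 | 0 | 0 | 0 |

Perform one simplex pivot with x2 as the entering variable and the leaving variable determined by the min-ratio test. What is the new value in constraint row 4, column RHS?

2/5

Ratio test on column x2 — row 1: 17/3 = 17/3; row 2: 15/1 = 15; row 3: 28/5 = 28/5; row 4: 6/1 = 6. Minimum is 28/5 at row 3 (u3 leaves); pivot element 5.
Divide row 3 by 5; eliminate column x2 from the other rows.
Row 4 update in column RHS: 6 − 1·(28/5) = 2/5.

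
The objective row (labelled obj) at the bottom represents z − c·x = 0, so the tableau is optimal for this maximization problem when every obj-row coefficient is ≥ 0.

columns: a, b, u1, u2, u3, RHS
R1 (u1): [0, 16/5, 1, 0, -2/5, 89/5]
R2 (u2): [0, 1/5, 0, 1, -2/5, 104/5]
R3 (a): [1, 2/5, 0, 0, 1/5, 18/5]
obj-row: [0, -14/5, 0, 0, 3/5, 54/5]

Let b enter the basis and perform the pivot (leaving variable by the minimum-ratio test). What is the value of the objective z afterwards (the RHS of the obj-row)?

Ratio test on column b — row 1: (89/5)/(16/5) = 89/16; row 2: (104/5)/(1/5) = 104; row 3: (18/5)/(2/5) = 9. Minimum is 89/16 at row 1 (u1 leaves); pivot element 16/5.
Pivot on row 1; the obj-row RHS becomes 54/5 − (-14/5)·(89/16) = 211/8.

211/8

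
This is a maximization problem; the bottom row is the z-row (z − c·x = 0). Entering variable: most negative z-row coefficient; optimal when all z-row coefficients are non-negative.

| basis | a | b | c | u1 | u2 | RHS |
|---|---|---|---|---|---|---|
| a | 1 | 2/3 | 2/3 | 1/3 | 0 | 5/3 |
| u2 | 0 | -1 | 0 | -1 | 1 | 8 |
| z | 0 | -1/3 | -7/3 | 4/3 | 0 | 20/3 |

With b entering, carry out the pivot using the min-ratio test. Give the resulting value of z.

Ratio test on column b — row 1: (5/3)/(2/3) = 5/2; row 2: entry -1 ≤ 0. Minimum is 5/2 at row 1 (a leaves); pivot element 2/3.
Pivot on row 1; the z-row RHS becomes 20/3 − (-1/3)·(5/2) = 15/2.

15/2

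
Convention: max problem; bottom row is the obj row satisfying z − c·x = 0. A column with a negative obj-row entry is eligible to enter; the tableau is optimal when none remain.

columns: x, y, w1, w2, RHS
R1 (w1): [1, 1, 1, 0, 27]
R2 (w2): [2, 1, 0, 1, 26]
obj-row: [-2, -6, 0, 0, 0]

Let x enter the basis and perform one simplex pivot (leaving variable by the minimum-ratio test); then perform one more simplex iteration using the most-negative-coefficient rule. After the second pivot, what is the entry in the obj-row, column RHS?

156

Ratio test on column x — row 1: 27/1 = 27; row 2: 26/2 = 13. Minimum is 13 at row 2 (w2 leaves); pivot element 2.
Divide row 2 by 2; eliminate column x from the other rows.
Second iteration: most negative obj-row entry is -5 in column y, so y enters.
Ratio test on column y — row 1: 14/(1/2) = 28; row 2: 13/(1/2) = 26. Minimum is 26 at row 2 (x leaves); pivot element 1/2.
Divide row 2 by 1/2; eliminate column y from the other rows.
After both pivots, the entry at the obj-row, column RHS is 156.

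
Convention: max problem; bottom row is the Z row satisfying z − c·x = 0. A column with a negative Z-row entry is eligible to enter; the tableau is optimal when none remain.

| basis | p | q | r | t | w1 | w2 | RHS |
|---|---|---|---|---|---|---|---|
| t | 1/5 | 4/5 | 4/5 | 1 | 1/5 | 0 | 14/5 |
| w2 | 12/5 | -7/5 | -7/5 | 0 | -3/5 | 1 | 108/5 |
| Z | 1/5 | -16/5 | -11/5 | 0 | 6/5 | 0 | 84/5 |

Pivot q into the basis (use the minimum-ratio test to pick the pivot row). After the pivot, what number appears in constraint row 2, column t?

Ratio test on column q — row 1: (14/5)/(4/5) = 7/2; row 2: entry -7/5 ≤ 0. Minimum is 7/2 at row 1 (t leaves); pivot element 4/5.
Divide row 1 by 4/5; eliminate column q from the other rows.
Row 2 update in column t: 0 − (-7/5)·(5/4) = 7/4.

7/4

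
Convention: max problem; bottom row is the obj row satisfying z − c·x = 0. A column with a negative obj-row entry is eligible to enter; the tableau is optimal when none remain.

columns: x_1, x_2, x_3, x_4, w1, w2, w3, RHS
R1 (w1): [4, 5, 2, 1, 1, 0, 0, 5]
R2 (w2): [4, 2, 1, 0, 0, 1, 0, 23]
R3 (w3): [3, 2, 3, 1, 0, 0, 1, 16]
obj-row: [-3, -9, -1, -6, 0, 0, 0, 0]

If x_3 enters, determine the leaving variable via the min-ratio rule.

w1

Column x_3 entries and ratios — w1: 5/2 = 5/2; w2: 23/1 = 23; w3: 16/3 = 16/3.
Smallest ratio is 5/2 in the row of w1, so w1 leaves.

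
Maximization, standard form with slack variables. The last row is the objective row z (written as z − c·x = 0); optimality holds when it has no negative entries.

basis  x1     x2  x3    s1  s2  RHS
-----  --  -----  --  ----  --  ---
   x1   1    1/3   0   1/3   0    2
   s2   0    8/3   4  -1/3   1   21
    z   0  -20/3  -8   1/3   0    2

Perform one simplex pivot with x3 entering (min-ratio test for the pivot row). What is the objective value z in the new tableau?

Ratio test on column x3 — row 1: entry 0 ≤ 0; row 2: 21/4 = 21/4. Minimum is 21/4 at row 2 (s2 leaves); pivot element 4.
Pivot on row 2; the z-row RHS becomes 2 − (-8)·(21/4) = 44.

44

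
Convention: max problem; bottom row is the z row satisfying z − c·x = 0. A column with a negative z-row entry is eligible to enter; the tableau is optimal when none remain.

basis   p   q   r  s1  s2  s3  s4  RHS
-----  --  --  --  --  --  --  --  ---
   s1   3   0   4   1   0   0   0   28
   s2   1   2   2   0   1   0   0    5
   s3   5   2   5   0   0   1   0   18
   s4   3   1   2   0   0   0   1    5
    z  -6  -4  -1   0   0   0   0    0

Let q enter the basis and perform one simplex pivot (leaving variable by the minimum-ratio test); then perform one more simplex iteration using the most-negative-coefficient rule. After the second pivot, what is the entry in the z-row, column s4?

Ratio test on column q — row 1: entry 0 ≤ 0; row 2: 5/2 = 5/2; row 3: 18/2 = 9; row 4: 5/1 = 5. Minimum is 5/2 at row 2 (s2 leaves); pivot element 2.
Divide row 2 by 2; eliminate column q from the other rows.
Second iteration: most negative z-row entry is -4 in column p, so p enters.
Ratio test on column p — row 1: 28/3 = 28/3; row 2: (5/2)/(1/2) = 5; row 3: 13/4 = 13/4; row 4: (5/2)/(5/2) = 1. Minimum is 1 at row 4 (s4 leaves); pivot element 5/2.
Divide row 4 by 5/2; eliminate column p from the other rows.
After both pivots, the entry at the z-row, column s4 is 8/5.

8/5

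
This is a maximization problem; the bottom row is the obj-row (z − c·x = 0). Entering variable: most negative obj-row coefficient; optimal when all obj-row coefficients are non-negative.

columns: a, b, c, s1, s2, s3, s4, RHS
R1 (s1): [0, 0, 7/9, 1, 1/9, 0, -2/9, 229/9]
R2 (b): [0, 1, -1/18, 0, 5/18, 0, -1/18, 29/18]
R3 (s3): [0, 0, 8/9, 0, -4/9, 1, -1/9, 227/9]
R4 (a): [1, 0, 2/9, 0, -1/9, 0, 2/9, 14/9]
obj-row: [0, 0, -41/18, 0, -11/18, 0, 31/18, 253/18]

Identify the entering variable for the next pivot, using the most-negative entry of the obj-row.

c

Negative obj-row entries: c: -41/18, s2: -11/18.
The most negative is -41/18 in column c, so c enters.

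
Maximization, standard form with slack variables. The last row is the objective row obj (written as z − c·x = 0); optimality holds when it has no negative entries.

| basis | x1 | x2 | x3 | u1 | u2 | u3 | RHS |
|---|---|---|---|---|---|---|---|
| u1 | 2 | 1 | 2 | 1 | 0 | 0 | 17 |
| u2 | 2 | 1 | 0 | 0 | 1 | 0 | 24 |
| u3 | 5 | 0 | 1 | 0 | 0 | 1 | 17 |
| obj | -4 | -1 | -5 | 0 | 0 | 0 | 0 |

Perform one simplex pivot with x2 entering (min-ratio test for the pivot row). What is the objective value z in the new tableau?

Ratio test on column x2 — row 1: 17/1 = 17; row 2: 24/1 = 24; row 3: entry 0 ≤ 0. Minimum is 17 at row 1 (u1 leaves); pivot element 1.
Pivot on row 1; the obj-row RHS becomes 0 − (-1)·17 = 17.

17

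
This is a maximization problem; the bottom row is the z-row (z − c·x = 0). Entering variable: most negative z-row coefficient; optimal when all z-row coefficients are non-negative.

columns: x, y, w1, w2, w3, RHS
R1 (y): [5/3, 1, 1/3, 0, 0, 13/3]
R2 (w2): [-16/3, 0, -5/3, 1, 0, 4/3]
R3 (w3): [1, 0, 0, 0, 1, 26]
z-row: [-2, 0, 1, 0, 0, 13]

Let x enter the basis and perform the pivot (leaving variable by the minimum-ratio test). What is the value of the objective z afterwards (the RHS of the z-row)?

91/5

Ratio test on column x — row 1: (13/3)/(5/3) = 13/5; row 2: entry -16/3 ≤ 0; row 3: 26/1 = 26. Minimum is 13/5 at row 1 (y leaves); pivot element 5/3.
Pivot on row 1; the z-row RHS becomes 13 − (-2)·(13/5) = 91/5.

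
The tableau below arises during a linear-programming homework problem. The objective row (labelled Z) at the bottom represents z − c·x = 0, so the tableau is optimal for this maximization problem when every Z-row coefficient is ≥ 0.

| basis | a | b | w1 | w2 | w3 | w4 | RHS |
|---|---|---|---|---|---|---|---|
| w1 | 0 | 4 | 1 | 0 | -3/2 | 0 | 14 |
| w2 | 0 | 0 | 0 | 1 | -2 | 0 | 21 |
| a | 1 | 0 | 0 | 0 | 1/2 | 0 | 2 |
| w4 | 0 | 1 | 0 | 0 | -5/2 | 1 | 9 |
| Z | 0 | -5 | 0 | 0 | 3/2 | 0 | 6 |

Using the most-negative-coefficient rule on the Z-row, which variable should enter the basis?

Negative Z-row entries: b: -5.
The most negative is -5 in column b, so b enters.

b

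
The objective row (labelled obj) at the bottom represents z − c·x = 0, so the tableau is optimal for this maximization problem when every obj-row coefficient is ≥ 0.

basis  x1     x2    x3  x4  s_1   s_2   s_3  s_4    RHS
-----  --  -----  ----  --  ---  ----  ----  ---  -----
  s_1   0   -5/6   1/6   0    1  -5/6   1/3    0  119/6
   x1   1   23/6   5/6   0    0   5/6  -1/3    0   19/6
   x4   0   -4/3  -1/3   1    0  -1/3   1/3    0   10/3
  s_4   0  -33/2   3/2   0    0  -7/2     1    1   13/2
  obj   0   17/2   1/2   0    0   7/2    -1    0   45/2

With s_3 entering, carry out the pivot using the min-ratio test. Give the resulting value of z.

Ratio test on column s_3 — row 1: (119/6)/(1/3) = 119/2; row 2: entry -1/3 ≤ 0; row 3: (10/3)/(1/3) = 10; row 4: (13/2)/1 = 13/2. Minimum is 13/2 at row 4 (s_4 leaves); pivot element 1.
Pivot on row 4; the obj-row RHS becomes 45/2 − (-1)·(13/2) = 29.

29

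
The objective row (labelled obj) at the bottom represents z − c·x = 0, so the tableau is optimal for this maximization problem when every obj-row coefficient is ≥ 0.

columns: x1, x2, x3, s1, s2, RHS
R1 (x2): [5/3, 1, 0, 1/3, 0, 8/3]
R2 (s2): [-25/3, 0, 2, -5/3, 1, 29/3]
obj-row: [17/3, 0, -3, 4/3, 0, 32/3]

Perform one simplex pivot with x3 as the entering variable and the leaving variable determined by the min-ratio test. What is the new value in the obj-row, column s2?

3/2

Ratio test on column x3 — row 1: entry 0 ≤ 0; row 2: (29/3)/2 = 29/6. Minimum is 29/6 at row 2 (s2 leaves); pivot element 2.
Divide row 2 by 2; eliminate column x3 from the other rows.
obj-row update in column s2: 0 − (-3)·(1/2) = 3/2.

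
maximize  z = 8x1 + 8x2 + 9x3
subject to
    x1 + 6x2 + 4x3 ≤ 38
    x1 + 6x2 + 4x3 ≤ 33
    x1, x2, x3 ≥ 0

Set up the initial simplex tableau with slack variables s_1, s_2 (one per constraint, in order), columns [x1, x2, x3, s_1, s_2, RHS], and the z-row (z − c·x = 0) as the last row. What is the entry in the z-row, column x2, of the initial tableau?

-8

The z-row carries the negated objective coefficients: the x2 entry is -8.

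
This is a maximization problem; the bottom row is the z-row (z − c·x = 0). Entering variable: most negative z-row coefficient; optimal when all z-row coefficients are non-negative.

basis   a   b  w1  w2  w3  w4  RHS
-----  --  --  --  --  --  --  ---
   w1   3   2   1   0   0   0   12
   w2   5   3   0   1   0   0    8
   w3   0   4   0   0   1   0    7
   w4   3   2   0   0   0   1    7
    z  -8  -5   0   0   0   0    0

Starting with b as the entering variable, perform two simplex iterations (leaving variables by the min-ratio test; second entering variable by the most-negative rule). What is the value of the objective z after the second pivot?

263/20

Ratio test on column b — row 1: 12/2 = 6; row 2: 8/3 = 8/3; row 3: 7/4 = 7/4; row 4: 7/2 = 7/2. Minimum is 7/4 at row 3 (w3 leaves); pivot element 4.
Pivot on row 3; the z-row RHS becomes 0 − (-5)·(7/4) = 35/4.
Next entering variable (most negative z-row entry -8): a.
Ratio test on column a — row 1: (17/2)/3 = 17/6; row 2: (11/4)/5 = 11/20; row 3: entry 0 ≤ 0; row 4: (7/2)/3 = 7/6. Minimum is 11/20 at row 2 (w2 leaves); pivot element 5.
After the second pivot the z-row RHS is 35/4 − (-8)·(11/20) = 263/20.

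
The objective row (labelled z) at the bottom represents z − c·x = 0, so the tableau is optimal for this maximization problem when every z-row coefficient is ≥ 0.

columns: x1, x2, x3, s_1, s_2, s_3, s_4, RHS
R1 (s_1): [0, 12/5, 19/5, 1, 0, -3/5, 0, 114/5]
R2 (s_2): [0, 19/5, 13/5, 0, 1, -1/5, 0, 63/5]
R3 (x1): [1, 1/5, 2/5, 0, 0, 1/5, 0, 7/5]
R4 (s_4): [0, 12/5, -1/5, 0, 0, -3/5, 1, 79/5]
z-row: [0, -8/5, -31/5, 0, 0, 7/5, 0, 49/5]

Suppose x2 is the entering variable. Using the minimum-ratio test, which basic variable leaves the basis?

s_2

Column x2 entries and ratios — s_1: (114/5)/(12/5) = 19/2; s_2: (63/5)/(19/5) = 63/19; x1: (7/5)/(1/5) = 7; s_4: (79/5)/(12/5) = 79/12.
Smallest ratio is 63/19 in the row of s_2, so s_2 leaves.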